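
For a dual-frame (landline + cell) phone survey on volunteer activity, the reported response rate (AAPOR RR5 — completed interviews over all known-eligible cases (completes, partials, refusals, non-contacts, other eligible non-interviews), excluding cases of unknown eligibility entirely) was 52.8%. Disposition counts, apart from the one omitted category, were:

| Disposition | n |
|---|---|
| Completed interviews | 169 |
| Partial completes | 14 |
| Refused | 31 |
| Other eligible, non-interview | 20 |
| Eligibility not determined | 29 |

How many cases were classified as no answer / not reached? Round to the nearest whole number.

RR5 = 169 / D = 0.528
D = 169 / 0.528 = 320.1
Rest of base = 234
no answer / not reached = 320.1 − 234 ≈ 86

86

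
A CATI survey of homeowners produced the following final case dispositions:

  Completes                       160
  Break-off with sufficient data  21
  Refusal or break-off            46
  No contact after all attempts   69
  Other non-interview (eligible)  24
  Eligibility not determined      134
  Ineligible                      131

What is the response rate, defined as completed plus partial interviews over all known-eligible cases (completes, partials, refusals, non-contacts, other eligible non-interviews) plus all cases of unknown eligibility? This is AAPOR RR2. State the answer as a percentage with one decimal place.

Num: 160 + 21 = 181
Denominator: 160 + 21 + 46 + 69 + 24 + 134 = 454
RR2 = 181 / 454 = 0.3987

39.9%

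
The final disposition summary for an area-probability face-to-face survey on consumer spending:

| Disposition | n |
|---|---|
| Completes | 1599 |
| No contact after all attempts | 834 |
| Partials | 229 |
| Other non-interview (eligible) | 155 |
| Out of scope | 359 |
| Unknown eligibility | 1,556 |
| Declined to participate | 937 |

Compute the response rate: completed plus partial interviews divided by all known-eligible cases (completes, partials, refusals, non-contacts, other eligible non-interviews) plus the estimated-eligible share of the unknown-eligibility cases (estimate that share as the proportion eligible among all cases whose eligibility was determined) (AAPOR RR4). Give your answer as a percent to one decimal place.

35.3%

Top: 1599 + 229 = 1828
Determined eligible: 1599 + 229 + 937 + 834 + 155 = 3754
e = 3754 / (3754 + 359) = 3754 / 4113 = 0.9127
e × U: 0.9127 × 1556 = 1420.16
Denom: 3754 + 1420.16 = 5174.16
RR4 = 1828 / 5174.16 = 0.3533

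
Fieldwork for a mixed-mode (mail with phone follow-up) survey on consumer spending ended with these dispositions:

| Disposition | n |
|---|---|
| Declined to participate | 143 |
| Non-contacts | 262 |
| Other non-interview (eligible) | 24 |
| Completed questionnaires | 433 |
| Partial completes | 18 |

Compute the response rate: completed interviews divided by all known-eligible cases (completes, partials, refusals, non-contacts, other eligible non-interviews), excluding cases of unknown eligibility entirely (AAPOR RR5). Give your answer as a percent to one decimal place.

Numerator = 433
Denom = 433 + 18 + 143 + 262 + 24 = 880
RR5 = 433 / 880 = 0.4920

49.2%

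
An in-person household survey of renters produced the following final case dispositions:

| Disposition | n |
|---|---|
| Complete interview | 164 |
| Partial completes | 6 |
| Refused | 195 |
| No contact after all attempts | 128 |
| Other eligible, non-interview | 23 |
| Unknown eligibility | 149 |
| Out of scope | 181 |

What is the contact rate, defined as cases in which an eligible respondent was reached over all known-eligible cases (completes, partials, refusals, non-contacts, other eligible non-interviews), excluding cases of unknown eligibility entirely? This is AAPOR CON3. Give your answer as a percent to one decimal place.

Top → 164 + 6 + 195 + 23 = 388
Denominator → 164 + 6 + 195 + 128 + 23 = 516
CON3 = 388 / 516 = 0.7519

75.2%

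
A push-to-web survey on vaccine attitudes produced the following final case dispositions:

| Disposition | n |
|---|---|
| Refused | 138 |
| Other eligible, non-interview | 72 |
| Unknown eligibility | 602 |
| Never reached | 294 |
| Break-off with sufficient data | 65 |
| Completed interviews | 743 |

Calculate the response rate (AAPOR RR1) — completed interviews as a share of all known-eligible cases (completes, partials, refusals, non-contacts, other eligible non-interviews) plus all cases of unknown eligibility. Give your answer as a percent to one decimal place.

Top: 743
Base: 743 + 65 + 138 + 294 + 72 + 602 = 1914
RR1 = 743 / 1914 = 0.3882

38.8%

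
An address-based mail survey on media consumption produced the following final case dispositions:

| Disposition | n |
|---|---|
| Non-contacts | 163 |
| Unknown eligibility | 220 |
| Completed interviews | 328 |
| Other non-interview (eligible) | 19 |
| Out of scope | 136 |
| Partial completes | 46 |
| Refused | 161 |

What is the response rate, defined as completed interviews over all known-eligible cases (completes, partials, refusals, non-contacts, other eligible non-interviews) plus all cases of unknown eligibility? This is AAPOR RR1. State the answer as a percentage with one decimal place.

35.0%

Numerator → 328
Base → 328 + 46 + 161 + 163 + 19 + 220 = 937
RR1 = 328 / 937 = 0.3501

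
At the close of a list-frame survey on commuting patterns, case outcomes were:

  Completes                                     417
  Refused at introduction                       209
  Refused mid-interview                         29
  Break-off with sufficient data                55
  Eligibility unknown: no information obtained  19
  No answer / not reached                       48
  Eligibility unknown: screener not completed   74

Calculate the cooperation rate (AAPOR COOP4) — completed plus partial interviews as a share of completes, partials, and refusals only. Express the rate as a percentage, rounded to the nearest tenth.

66.5%

Refusals = 209 + 29 = 238
Unknown eligibility = 74 + 19 = 93
Numerator = 417 + 55 = 472
Denominator = 417 + 55 + 238 = 710
COOP4 = 472 / 710 = 0.6648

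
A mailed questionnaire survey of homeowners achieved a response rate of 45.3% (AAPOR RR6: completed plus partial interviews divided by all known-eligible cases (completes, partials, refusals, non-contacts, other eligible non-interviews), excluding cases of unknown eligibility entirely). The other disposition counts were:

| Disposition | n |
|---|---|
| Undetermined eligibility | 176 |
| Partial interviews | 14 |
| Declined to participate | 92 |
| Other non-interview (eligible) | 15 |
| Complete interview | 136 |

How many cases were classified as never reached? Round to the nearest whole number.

74

Numerator = 136 + 14 = 150
RR6 = 150 / D = 0.453
D = 150 / 0.453 = 331.1
Other denominator terms total 257
never reached = 331.1 − 257 ≈ 74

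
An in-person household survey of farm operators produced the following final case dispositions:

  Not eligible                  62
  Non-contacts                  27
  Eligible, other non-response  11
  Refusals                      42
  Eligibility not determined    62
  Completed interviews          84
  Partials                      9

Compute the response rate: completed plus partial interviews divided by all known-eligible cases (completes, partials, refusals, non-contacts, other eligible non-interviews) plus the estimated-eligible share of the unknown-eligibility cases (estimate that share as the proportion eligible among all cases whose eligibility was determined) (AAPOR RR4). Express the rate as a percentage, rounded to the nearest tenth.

42.5%

Top: 84 + 9 = 93
Determined eligible: 84 + 9 + 42 + 27 + 11 = 173
e = 173 / (173 + 62) = 173 / 235 = 0.7362
Eligible share of unknowns: 0.7362 × 62 = 45.64
Denominator: 173 + 45.64 = 218.64
RR4 = 93 / 218.64 = 0.4254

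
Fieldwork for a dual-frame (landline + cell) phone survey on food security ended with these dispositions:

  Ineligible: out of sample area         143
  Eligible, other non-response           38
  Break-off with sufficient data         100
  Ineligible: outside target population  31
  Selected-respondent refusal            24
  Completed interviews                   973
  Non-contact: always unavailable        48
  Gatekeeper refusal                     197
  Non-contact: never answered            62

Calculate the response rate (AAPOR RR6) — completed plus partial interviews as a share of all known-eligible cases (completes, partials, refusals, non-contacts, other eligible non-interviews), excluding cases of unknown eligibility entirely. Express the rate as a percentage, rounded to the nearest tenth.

74.4%

Refusal or break-off = 197 + 24 = 221
No answer / not reached = 62 + 48 = 110
Ineligible = 31 + 143 = 174
Num: 973 + 100 = 1073
Base: 973 + 100 + 221 + 110 + 38 = 1442
RR6 = 1073 / 1442 = 0.7441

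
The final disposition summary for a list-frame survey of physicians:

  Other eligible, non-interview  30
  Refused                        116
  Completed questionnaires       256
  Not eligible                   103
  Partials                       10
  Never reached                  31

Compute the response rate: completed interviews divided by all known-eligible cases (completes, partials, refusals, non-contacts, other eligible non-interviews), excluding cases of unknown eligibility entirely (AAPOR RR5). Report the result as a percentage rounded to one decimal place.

57.8%

Num → 256
Denom → 256 + 10 + 116 + 31 + 30 = 443
RR5 = 256 / 443 = 0.5779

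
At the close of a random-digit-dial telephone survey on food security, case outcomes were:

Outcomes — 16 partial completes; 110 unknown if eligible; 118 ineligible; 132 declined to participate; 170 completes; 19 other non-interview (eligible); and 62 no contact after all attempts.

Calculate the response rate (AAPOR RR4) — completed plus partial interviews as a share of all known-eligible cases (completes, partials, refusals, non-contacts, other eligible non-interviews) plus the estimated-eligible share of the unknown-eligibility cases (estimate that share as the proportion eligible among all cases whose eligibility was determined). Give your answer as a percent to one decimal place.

38.4%

Num = 170 + 16 = 186
Known eligible = 170 + 16 + 132 + 62 + 19 = 399
e = 399 / (399 + 118) = 399 / 517 = 0.7718
Estimated eligible among unknowns = 0.7718 × 110 = 84.90
Base = 399 + 84.90 = 483.90
RR4 = 186 / 483.90 = 0.3844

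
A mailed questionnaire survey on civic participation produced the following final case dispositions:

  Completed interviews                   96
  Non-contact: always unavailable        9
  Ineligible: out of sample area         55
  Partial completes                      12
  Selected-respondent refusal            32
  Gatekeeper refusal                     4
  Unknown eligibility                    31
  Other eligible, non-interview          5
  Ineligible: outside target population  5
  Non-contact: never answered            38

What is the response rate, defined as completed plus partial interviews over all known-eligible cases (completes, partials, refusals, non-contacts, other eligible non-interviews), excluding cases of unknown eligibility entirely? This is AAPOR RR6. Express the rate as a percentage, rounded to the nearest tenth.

55.1%

Refused = 4 + 32 = 36
Never reached = 38 + 9 = 47
Out of scope = 5 + 55 = 60
Top = 96 + 12 = 108
Denominator = 96 + 12 + 36 + 47 + 5 = 196
RR6 = 108 / 196 = 0.5510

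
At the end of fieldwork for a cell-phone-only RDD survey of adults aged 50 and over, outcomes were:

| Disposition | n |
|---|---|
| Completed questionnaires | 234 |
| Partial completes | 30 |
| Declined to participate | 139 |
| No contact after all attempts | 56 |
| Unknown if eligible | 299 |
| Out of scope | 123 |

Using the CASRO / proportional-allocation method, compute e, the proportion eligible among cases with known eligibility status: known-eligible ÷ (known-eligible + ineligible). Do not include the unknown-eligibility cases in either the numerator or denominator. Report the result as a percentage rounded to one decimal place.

78.9%

Determined eligible: 234 + 30 + 139 + 56 = 459
e = 459 / (459 + 123) = 459 / 582 = 0.7887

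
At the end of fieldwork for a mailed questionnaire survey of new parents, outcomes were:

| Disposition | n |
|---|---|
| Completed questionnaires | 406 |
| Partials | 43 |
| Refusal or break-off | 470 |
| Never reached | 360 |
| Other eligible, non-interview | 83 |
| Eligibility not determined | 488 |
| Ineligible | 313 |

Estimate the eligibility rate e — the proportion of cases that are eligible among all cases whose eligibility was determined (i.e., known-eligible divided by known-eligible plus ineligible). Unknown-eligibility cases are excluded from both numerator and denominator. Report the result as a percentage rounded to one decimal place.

Determined eligible = 406 + 43 + 470 + 360 + 83 = 1362
e = 1362 / (1362 + 313) = 1362 / 1675 = 0.8131

81.3%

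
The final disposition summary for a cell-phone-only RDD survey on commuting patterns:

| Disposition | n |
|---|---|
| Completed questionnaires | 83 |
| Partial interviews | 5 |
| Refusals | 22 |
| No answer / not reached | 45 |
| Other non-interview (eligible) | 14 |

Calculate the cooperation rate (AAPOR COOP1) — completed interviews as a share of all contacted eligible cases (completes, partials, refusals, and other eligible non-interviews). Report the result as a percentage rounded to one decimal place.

66.9%

Numerator → 83
Denom → 83 + 5 + 22 + 14 = 124
COOP1 = 83 / 124 = 0.6694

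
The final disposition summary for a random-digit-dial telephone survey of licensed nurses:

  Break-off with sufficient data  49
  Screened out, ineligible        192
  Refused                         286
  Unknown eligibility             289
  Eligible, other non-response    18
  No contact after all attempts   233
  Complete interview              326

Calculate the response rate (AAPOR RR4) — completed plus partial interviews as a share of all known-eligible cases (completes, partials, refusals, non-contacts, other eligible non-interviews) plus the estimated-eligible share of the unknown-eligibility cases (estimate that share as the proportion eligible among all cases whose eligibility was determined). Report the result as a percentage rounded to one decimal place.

Numerator = 326 + 49 = 375
Determined eligible = 326 + 49 + 286 + 233 + 18 = 912
e = 912 / (912 + 192) = 912 / 1104 = 0.8261
Estimated eligible among unknowns = 0.8261 × 289 = 238.74
Denom = 912 + 238.74 = 1150.74
RR4 = 375 / 1150.74 = 0.3259

32.6%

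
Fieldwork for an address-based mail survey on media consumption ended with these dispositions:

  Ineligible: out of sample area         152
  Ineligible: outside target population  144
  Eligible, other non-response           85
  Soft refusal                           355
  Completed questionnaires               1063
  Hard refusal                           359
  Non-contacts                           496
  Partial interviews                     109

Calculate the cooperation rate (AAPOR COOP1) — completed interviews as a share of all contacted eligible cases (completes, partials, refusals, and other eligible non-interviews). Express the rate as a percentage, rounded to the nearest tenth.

53.9%

Refusal or break-off = 359 + 355 = 714
Out of scope = 144 + 152 = 296
Numerator = 1063
Base = 1063 + 109 + 714 + 85 = 1971
COOP1 = 1063 / 1971 = 0.5393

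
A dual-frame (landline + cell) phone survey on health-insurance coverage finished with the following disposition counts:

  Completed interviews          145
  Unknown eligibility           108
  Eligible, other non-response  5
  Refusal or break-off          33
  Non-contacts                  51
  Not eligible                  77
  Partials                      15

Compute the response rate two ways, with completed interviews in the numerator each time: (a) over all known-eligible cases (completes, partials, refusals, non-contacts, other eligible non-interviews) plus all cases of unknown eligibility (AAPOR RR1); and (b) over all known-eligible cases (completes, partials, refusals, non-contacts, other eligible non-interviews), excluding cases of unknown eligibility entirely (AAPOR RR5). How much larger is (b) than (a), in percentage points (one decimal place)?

17.6

Numerator = 145
Denom = 145 + 15 + 33 + 51 + 5 + 108 = 357
RR1 = 145 / 357 = 0.4062
Denom = 145 + 15 + 33 + 51 + 5 = 249
RR5 = 145 / 249 = 0.5823
Difference = 58.23 − 40.62 = 17.61 percentage points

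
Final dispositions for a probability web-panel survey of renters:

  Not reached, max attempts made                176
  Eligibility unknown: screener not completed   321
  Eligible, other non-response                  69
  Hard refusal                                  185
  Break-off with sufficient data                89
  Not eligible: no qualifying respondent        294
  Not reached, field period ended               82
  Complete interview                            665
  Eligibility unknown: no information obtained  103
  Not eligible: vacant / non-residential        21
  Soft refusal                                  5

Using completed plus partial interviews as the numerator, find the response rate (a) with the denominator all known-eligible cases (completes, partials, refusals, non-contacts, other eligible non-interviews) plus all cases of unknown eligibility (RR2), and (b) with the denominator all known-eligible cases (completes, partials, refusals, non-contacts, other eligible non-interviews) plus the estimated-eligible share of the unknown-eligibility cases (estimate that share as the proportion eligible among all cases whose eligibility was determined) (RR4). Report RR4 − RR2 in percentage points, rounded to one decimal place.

Refusals = 185 + 5 = 190
Non-contacts = 82 + 176 = 258
Unknown if eligible = 321 + 103 = 424
Screened out, ineligible = 294 + 21 = 315
Top: 665 + 89 = 754
Denom: 665 + 89 + 190 + 258 + 69 + 424 = 1695
RR2 = 754 / 1695 = 0.4448
Known eligible: 665 + 89 + 190 + 258 + 69 = 1271
e = 1271 / (1271 + 315) = 1271 / 1586 = 0.8014
Eligible share of unknowns: 0.8014 × 424 = 339.79
Denom: 1271 + 339.79 = 1610.79
RR4 = 754 / 1610.79 = 0.4681
Difference = 46.81 − 44.48 = 2.33 percentage points

2.3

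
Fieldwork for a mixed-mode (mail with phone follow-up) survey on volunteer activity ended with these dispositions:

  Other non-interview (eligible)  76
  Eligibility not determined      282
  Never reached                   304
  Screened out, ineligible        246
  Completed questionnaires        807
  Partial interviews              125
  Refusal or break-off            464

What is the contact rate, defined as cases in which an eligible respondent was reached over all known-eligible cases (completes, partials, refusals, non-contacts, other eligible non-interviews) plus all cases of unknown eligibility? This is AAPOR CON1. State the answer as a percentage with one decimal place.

71.5%

Top: 807 + 125 + 464 + 76 = 1472
Denom: 807 + 125 + 464 + 304 + 76 + 282 = 2058
CON1 = 1472 / 2058 = 0.7153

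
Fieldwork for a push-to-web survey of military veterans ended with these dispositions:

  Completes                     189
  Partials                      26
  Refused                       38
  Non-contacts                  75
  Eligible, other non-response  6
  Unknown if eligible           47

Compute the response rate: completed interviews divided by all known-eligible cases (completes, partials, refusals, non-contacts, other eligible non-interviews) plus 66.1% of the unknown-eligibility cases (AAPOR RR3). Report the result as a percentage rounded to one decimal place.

Num = 189
Determined eligible = 189 + 26 + 38 + 75 + 6 = 334
Estimated eligible among unknowns = 0.6610 × 47 = 31.07
Denom = 334 + 31.07 = 365.07
RR3 = 189 / 365.07 = 0.5177

51.8%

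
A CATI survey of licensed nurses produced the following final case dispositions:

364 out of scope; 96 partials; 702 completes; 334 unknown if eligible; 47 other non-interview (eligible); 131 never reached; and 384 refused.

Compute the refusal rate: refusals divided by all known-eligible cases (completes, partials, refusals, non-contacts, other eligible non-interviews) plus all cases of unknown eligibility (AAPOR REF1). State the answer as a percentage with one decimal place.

22.7%

Num = 384
Base = 702 + 96 + 384 + 131 + 47 + 334 = 1694
REF1 = 384 / 1694 = 0.2267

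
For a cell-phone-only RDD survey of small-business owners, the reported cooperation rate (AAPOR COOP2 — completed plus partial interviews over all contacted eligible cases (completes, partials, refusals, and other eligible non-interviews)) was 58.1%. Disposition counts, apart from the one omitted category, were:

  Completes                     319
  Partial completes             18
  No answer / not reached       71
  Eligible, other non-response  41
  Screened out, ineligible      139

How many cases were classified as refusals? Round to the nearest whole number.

202

Num = 319 + 18 = 337
COOP2 = 337 / D = 0.581
D = 337 / 0.581 = 580.0
Remaining denominator categories sum to 378
refusals = 580.0 − 378 ≈ 202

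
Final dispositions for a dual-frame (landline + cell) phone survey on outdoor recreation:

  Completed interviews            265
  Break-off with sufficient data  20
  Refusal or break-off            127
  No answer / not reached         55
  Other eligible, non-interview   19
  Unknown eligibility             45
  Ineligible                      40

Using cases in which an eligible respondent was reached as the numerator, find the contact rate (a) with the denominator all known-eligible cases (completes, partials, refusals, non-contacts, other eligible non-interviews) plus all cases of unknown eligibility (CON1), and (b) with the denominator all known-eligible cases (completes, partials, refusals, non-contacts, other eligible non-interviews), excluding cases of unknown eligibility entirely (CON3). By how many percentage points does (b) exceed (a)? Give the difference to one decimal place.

7.5

Numerator: 265 + 20 + 127 + 19 = 431
Denom: 265 + 20 + 127 + 55 + 19 + 45 = 531
CON1 = 431 / 531 = 0.8117
Denom: 265 + 20 + 127 + 55 + 19 = 486
CON3 = 431 / 486 = 0.8868
Difference = 88.68 − 81.17 = 7.51 percentage points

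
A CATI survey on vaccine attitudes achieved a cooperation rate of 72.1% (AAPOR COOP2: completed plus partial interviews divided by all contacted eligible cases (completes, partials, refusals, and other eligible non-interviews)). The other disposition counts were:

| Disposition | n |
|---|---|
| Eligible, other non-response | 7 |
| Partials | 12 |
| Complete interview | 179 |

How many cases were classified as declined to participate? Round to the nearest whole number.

Top → 179 + 12 = 191
COOP2 = 191 / D = 0.721
D = 191 / 0.721 = 264.9
Remaining denominator categories sum to 198
declined to participate = 264.9 − 198 ≈ 67

67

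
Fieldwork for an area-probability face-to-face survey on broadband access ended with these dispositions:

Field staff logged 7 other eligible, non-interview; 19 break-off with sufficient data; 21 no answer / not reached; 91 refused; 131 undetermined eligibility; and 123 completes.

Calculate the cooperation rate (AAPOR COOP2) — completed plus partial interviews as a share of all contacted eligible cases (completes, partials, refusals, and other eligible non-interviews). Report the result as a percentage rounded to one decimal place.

Num → 123 + 19 = 142
Denominator → 123 + 19 + 91 + 7 = 240
COOP2 = 142 / 240 = 0.5917

59.2%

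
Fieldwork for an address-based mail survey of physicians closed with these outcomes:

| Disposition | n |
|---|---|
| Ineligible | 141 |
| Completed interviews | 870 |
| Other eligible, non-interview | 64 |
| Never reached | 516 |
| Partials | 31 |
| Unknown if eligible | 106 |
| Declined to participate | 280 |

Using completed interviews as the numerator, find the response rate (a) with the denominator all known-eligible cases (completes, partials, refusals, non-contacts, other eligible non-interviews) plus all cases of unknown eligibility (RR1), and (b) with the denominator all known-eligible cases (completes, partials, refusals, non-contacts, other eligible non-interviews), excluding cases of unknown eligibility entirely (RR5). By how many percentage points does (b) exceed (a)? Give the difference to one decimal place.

Numerator → 870
Denom → 870 + 31 + 280 + 516 + 64 + 106 = 1867
RR1 = 870 / 1867 = 0.4660
Denom → 870 + 31 + 280 + 516 + 64 = 1761
RR5 = 870 / 1761 = 0.4940
Difference = 49.40 − 46.60 = 2.80 percentage points

2.8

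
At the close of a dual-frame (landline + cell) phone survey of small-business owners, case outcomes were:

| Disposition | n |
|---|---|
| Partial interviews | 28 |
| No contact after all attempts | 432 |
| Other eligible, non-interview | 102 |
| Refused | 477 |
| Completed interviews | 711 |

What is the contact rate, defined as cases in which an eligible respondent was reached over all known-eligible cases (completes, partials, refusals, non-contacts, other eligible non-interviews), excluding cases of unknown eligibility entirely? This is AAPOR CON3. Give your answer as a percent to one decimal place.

75.3%

Top = 711 + 28 + 477 + 102 = 1318
Denominator = 711 + 28 + 477 + 432 + 102 = 1750
CON3 = 1318 / 1750 = 0.7531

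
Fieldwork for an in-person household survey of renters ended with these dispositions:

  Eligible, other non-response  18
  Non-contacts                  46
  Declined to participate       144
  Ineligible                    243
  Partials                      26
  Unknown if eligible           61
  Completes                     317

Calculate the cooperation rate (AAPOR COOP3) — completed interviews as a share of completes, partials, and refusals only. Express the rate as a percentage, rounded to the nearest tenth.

Top = 317
Base = 317 + 26 + 144 = 487
COOP3 = 317 / 487 = 0.6509

65.1%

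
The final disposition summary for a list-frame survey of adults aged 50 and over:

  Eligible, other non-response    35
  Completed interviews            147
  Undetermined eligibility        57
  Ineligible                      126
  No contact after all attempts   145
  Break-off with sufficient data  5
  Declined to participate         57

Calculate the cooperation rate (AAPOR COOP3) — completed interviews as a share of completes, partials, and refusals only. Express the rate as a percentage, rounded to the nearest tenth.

Num: 147
Base: 147 + 5 + 57 = 209
COOP3 = 147 / 209 = 0.7033

70.3%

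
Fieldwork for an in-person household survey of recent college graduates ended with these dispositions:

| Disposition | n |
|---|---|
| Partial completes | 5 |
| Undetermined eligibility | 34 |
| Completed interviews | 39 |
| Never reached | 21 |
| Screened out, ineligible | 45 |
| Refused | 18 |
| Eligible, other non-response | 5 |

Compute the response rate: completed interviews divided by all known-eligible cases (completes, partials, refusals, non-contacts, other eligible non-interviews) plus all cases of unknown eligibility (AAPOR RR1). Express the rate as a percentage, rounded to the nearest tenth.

32.0%

Top: 39
Denom: 39 + 5 + 18 + 21 + 5 + 34 = 122
RR1 = 39 / 122 = 0.3197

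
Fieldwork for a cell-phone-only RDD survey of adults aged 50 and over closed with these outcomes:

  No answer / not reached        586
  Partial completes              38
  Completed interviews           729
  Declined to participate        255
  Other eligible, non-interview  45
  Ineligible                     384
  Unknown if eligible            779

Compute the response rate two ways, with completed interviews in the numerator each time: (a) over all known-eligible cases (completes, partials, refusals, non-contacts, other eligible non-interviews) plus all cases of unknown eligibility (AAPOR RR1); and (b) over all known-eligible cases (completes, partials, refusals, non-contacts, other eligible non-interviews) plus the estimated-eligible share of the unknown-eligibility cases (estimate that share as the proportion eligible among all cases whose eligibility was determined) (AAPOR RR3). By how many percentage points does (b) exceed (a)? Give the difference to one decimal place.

Numerator = 729
Base = 729 + 38 + 255 + 586 + 45 + 779 = 2432
RR1 = 729 / 2432 = 0.2998
Determined eligible = 729 + 38 + 255 + 586 + 45 = 1653
e = 1653 / (1653 + 384) = 1653 / 2037 = 0.8115
Eligible share of unknowns = 0.8115 × 779 = 632.16
Base = 1653 + 632.16 = 2285.16
RR3 = 729 / 2285.16 = 0.3190
Difference = 31.90 − 29.98 = 1.92 percentage points

1.9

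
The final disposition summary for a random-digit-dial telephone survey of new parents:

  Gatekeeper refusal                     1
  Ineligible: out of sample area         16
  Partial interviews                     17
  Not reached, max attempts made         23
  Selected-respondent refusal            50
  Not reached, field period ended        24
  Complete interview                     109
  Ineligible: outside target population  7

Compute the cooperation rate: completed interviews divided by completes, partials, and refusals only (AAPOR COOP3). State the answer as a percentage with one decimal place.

61.6%

Refused = 1 + 50 = 51
No contact after all attempts = 24 + 23 = 47
Ineligible = 7 + 16 = 23
Num → 109
Denominator → 109 + 17 + 51 = 177
COOP3 = 109 / 177 = 0.6158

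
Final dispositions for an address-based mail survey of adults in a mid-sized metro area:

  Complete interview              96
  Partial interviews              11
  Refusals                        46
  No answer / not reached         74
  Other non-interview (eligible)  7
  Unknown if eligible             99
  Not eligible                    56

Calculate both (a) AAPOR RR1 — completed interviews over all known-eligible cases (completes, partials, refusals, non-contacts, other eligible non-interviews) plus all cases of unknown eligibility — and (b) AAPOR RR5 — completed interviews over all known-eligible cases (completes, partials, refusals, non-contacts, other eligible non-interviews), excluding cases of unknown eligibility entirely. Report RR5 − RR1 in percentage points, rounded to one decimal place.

Numerator: 96
Denom: 96 + 11 + 46 + 74 + 7 + 99 = 333
RR1 = 96 / 333 = 0.2883
Denom: 96 + 11 + 46 + 74 + 7 = 234
RR5 = 96 / 234 = 0.4103
Difference = 41.03 − 28.83 = 12.20 percentage points

12.2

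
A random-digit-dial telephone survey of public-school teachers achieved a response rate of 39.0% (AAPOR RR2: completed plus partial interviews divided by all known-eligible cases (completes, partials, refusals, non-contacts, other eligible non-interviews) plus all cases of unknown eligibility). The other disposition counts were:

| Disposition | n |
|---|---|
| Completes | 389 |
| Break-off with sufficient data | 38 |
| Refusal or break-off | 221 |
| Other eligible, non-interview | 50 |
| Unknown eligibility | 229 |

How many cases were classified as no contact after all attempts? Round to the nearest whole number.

168

Num = 389 + 38 = 427
RR2 = 427 / D = 0.390
D = 427 / 0.390 = 1094.9
Other denominator terms total 927
no contact after all attempts = 1094.9 − 927 ≈ 168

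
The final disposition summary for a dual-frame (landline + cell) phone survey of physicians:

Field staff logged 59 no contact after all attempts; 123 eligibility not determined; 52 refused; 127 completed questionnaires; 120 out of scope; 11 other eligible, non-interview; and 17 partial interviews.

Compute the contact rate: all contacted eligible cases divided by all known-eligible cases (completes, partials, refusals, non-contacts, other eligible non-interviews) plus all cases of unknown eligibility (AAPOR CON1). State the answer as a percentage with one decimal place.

Num → 127 + 17 + 52 + 11 = 207
Denom → 127 + 17 + 52 + 59 + 11 + 123 = 389
CON1 = 207 / 389 = 0.5321

53.2%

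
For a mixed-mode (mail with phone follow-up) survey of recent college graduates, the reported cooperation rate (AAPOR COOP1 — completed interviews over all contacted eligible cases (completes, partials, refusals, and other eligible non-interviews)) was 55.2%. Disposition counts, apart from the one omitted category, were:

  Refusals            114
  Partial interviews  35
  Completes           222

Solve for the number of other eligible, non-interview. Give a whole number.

COOP1 = 222 / D = 0.552
D = 222 / 0.552 = 402.2
Rest of base = 371
other eligible, non-interview = 402.2 − 371 ≈ 31

31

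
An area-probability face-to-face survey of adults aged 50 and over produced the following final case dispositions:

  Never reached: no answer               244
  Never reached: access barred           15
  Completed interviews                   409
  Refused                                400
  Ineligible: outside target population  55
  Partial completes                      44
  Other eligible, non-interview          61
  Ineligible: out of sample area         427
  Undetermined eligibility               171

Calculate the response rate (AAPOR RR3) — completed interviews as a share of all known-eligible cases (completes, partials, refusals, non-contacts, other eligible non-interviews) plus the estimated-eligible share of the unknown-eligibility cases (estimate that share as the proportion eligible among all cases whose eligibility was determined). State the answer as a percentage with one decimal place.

No contact after all attempts = 244 + 15 = 259
Not eligible = 55 + 427 = 482
Top → 409
Eligible (known) → 409 + 44 + 400 + 259 + 61 = 1173
e = 1173 / (1173 + 482) = 1173 / 1655 = 0.7088
e × U → 0.7088 × 171 = 121.20
Base → 1173 + 121.20 = 1294.20
RR3 = 409 / 1294.20 = 0.3160

31.6%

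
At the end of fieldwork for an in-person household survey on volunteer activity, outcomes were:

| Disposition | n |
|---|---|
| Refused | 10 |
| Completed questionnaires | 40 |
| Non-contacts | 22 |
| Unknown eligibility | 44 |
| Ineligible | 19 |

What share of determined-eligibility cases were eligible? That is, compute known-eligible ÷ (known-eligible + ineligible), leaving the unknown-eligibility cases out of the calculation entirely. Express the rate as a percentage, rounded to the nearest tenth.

79.1%

Eligible (known): 40 + 10 + 22 = 72
e = 72 / (72 + 19) = 72 / 91 = 0.7912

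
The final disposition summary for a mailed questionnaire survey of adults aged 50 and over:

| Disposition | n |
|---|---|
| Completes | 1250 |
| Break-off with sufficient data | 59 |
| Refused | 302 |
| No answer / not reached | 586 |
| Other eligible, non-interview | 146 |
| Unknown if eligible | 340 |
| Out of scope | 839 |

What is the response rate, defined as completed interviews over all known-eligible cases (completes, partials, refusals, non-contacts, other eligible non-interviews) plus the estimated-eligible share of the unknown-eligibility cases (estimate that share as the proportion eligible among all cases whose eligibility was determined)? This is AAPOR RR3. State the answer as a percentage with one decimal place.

48.2%

Numerator: 1250
Eligible (known): 1250 + 59 + 302 + 586 + 146 = 2343
e = 2343 / (2343 + 839) = 2343 / 3182 = 0.7363
e × U: 0.7363 × 340 = 250.34
Base: 2343 + 250.34 = 2593.34
RR3 = 1250 / 2593.34 = 0.4820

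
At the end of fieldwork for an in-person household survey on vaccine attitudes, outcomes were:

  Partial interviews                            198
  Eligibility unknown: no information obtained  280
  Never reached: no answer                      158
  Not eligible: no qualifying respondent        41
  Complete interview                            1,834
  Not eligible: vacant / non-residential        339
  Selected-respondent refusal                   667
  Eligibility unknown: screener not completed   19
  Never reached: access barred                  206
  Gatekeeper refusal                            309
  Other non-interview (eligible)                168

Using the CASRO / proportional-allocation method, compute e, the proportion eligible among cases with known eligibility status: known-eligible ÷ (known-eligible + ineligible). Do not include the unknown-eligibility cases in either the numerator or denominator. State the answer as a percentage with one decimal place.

Refusal or break-off = 309 + 667 = 976
Non-contacts = 158 + 206 = 364
Unknown eligibility = 19 + 280 = 299
Ineligible = 41 + 339 = 380
Eligible (known) = 1834 + 198 + 976 + 364 + 168 = 3540
e = 3540 / (3540 + 380) = 3540 / 3920 = 0.9031

90.3%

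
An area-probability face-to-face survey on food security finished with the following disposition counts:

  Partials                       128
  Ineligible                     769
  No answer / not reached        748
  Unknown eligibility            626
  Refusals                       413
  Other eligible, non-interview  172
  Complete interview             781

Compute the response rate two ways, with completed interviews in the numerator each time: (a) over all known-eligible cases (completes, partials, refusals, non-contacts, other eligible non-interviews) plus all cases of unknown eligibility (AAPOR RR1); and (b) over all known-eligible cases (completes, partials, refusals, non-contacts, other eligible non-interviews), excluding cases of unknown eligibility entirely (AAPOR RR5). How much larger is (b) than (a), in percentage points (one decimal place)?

7.6

Top: 781
Base: 781 + 128 + 413 + 748 + 172 + 626 = 2868
RR1 = 781 / 2868 = 0.2723
Base: 781 + 128 + 413 + 748 + 172 = 2242
RR5 = 781 / 2242 = 0.3483
Difference = 34.83 − 27.23 = 7.60 percentage points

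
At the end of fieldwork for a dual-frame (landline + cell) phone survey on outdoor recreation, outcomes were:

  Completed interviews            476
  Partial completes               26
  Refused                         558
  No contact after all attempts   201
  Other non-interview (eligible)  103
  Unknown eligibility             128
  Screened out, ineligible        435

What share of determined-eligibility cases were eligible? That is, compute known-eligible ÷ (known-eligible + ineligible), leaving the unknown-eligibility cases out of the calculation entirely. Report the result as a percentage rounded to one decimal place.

75.8%

Eligible (known) = 476 + 26 + 558 + 201 + 103 = 1364
e = 1364 / (1364 + 435) = 1364 / 1799 = 0.7582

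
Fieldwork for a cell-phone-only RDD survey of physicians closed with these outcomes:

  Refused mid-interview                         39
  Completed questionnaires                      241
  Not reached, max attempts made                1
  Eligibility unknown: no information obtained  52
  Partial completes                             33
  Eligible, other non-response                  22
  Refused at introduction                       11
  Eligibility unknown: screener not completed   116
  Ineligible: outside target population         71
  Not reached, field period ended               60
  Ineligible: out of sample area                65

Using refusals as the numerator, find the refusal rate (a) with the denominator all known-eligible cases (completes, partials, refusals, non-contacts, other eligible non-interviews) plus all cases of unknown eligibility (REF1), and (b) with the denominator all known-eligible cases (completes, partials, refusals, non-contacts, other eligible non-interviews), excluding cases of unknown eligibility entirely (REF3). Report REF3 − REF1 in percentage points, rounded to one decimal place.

Refusal or break-off = 11 + 39 = 50
No contact after all attempts = 60 + 1 = 61
Eligibility not determined = 116 + 52 = 168
Ineligible = 71 + 65 = 136
Top = 50
Denominator = 241 + 33 + 50 + 61 + 22 + 168 = 575
REF1 = 50 / 575 = 0.0870
Denominator = 241 + 33 + 50 + 61 + 22 = 407
REF3 = 50 / 407 = 0.1229
Difference = 12.29 − 8.70 = 3.59 percentage points

3.6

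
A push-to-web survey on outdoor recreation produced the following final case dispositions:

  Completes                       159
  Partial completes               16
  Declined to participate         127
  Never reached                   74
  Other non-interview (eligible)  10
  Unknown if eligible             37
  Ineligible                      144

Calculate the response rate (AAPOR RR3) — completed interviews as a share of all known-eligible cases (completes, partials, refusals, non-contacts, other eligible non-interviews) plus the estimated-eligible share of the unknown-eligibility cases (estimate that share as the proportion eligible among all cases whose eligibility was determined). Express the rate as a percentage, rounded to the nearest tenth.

Num: 159
Determined eligible: 159 + 16 + 127 + 74 + 10 = 386
e = 386 / (386 + 144) = 386 / 530 = 0.7283
Eligible share of unknowns: 0.7283 × 37 = 26.95
Denominator: 386 + 26.95 = 412.95
RR3 = 159 / 412.95 = 0.3850

38.5%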